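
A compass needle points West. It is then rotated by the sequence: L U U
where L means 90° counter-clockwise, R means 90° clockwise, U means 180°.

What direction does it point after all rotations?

Start: West
  L (left (90° counter-clockwise)) -> South
  U (U-turn (180°)) -> North
  U (U-turn (180°)) -> South
Final: South

Answer: Final heading: South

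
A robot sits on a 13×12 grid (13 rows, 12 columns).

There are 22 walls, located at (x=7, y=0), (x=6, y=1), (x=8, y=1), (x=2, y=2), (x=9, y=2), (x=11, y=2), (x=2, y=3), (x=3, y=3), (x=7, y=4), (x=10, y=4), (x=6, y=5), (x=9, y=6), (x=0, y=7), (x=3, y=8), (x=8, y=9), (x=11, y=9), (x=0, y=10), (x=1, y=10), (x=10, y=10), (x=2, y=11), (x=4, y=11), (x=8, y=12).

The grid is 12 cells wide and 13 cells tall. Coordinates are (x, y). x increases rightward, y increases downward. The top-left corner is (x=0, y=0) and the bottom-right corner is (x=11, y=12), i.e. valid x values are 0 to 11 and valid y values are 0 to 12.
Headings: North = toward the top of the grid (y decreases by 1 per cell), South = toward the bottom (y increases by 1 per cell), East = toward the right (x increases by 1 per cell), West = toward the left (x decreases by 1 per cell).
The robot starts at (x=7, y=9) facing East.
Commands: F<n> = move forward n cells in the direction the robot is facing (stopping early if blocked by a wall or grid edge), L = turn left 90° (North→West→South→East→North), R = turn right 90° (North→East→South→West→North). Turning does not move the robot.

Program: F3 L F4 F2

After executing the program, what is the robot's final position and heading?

Start: (x=7, y=9), facing East
  F3: move forward 0/3 (blocked), now at (x=7, y=9)
  L: turn left, now facing North
  F4: move forward 4, now at (x=7, y=5)
  F2: move forward 0/2 (blocked), now at (x=7, y=5)
Final: (x=7, y=5), facing North

Answer: Final position: (x=7, y=5), facing North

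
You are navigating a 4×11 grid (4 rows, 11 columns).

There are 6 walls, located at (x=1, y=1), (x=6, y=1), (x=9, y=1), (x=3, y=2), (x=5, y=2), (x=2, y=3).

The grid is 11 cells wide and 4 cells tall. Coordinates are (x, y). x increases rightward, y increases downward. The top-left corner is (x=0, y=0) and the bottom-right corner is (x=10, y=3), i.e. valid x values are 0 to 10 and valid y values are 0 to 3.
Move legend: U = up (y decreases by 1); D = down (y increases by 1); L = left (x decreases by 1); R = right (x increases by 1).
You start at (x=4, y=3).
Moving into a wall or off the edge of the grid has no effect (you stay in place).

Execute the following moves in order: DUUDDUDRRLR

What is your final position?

Start: (x=4, y=3)
  D (down): blocked, stay at (x=4, y=3)
  U (up): (x=4, y=3) -> (x=4, y=2)
  U (up): (x=4, y=2) -> (x=4, y=1)
  D (down): (x=4, y=1) -> (x=4, y=2)
  D (down): (x=4, y=2) -> (x=4, y=3)
  U (up): (x=4, y=3) -> (x=4, y=2)
  D (down): (x=4, y=2) -> (x=4, y=3)
  R (right): (x=4, y=3) -> (x=5, y=3)
  R (right): (x=5, y=3) -> (x=6, y=3)
  L (left): (x=6, y=3) -> (x=5, y=3)
  R (right): (x=5, y=3) -> (x=6, y=3)
Final: (x=6, y=3)

Answer: Final position: (x=6, y=3)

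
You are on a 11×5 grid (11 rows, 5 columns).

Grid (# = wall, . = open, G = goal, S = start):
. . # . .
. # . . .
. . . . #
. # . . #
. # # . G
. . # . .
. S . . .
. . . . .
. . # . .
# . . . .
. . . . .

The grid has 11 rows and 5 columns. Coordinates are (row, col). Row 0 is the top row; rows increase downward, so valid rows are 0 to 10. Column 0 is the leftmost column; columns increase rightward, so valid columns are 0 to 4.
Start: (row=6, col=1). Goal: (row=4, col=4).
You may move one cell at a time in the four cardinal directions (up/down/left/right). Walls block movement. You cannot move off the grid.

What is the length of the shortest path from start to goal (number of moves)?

BFS from (row=6, col=1) until reaching (row=4, col=4):
  Distance 0: (row=6, col=1)
  Distance 1: (row=5, col=1), (row=6, col=0), (row=6, col=2), (row=7, col=1)
  Distance 2: (row=5, col=0), (row=6, col=3), (row=7, col=0), (row=7, col=2), (row=8, col=1)
  Distance 3: (row=4, col=0), (row=5, col=3), (row=6, col=4), (row=7, col=3), (row=8, col=0), (row=9, col=1)
  Distance 4: (row=3, col=0), (row=4, col=3), (row=5, col=4), (row=7, col=4), (row=8, col=3), (row=9, col=2), (row=10, col=1)
  Distance 5: (row=2, col=0), (row=3, col=3), (row=4, col=4), (row=8, col=4), (row=9, col=3), (row=10, col=0), (row=10, col=2)  <- goal reached here
One shortest path (5 moves): (row=6, col=1) -> (row=6, col=2) -> (row=6, col=3) -> (row=6, col=4) -> (row=5, col=4) -> (row=4, col=4)

Answer: Shortest path length: 5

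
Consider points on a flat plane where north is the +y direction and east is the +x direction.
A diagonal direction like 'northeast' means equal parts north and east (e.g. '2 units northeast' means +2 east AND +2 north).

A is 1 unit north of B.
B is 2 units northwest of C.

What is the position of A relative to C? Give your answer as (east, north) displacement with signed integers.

Place C at the origin (east=0, north=0).
  B is 2 units northwest of C: delta (east=-2, north=+2); B at (east=-2, north=2).
  A is 1 unit north of B: delta (east=+0, north=+1); A at (east=-2, north=3).
Therefore A relative to C: (east=-2, north=3).

Answer: A is at (east=-2, north=3) relative to C.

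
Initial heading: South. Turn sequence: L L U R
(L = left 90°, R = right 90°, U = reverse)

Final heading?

Answer: Final heading: West

Derivation:
Start: South
  L (left (90° counter-clockwise)) -> East
  L (left (90° counter-clockwise)) -> North
  U (U-turn (180°)) -> South
  R (right (90° clockwise)) -> West
Final: West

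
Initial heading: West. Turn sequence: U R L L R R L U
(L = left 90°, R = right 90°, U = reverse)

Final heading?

Answer: Final heading: West

Derivation:
Start: West
  U (U-turn (180°)) -> East
  R (right (90° clockwise)) -> South
  L (left (90° counter-clockwise)) -> East
  L (left (90° counter-clockwise)) -> North
  R (right (90° clockwise)) -> East
  R (right (90° clockwise)) -> South
  L (left (90° counter-clockwise)) -> East
  U (U-turn (180°)) -> West
Final: West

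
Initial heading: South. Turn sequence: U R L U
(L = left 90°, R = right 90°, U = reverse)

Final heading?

Answer: Final heading: South

Derivation:
Start: South
  U (U-turn (180°)) -> North
  R (right (90° clockwise)) -> East
  L (left (90° counter-clockwise)) -> North
  U (U-turn (180°)) -> South
Final: South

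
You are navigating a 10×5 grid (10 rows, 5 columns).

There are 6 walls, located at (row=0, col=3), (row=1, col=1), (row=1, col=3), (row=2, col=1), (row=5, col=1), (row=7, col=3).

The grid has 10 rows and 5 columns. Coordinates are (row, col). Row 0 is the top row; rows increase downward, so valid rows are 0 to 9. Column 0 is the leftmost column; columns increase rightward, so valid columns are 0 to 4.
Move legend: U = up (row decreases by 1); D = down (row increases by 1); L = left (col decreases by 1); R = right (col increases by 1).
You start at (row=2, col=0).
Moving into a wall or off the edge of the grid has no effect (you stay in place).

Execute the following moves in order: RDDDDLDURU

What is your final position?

Answer: Final position: (row=6, col=1)

Derivation:
Start: (row=2, col=0)
  R (right): blocked, stay at (row=2, col=0)
  D (down): (row=2, col=0) -> (row=3, col=0)
  D (down): (row=3, col=0) -> (row=4, col=0)
  D (down): (row=4, col=0) -> (row=5, col=0)
  D (down): (row=5, col=0) -> (row=6, col=0)
  L (left): blocked, stay at (row=6, col=0)
  D (down): (row=6, col=0) -> (row=7, col=0)
  U (up): (row=7, col=0) -> (row=6, col=0)
  R (right): (row=6, col=0) -> (row=6, col=1)
  U (up): blocked, stay at (row=6, col=1)
Final: (row=6, col=1)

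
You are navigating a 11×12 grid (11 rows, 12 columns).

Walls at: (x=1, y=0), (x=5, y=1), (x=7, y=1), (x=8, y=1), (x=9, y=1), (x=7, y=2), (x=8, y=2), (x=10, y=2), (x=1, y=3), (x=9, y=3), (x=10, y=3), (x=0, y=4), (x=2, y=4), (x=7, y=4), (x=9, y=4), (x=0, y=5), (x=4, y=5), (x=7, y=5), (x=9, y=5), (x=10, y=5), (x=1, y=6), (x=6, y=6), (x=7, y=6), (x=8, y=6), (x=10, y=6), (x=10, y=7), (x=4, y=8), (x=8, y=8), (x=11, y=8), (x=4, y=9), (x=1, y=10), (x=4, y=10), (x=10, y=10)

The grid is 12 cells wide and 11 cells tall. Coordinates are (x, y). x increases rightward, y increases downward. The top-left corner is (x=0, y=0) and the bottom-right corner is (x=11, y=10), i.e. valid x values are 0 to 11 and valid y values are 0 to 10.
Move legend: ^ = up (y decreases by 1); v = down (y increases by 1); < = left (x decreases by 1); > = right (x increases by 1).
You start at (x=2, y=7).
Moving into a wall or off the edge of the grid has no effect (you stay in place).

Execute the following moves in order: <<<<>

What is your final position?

Answer: Final position: (x=1, y=7)

Derivation:
Start: (x=2, y=7)
  < (left): (x=2, y=7) -> (x=1, y=7)
  < (left): (x=1, y=7) -> (x=0, y=7)
  < (left): blocked, stay at (x=0, y=7)
  < (left): blocked, stay at (x=0, y=7)
  > (right): (x=0, y=7) -> (x=1, y=7)
Final: (x=1, y=7)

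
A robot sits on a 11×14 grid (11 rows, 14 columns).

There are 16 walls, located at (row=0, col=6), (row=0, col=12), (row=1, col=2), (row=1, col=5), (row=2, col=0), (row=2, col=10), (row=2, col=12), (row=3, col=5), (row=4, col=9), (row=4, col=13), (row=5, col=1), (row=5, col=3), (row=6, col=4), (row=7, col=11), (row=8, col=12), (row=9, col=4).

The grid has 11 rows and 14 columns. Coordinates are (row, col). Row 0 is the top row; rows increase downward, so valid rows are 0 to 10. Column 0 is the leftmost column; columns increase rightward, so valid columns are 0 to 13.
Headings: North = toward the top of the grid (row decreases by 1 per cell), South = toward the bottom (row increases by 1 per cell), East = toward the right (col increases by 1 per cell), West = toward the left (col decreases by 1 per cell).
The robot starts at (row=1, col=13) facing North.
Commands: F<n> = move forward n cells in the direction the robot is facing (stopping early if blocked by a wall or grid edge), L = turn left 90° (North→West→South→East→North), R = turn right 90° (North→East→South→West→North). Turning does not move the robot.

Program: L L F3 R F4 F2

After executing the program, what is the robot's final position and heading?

Start: (row=1, col=13), facing North
  L: turn left, now facing West
  L: turn left, now facing South
  F3: move forward 2/3 (blocked), now at (row=3, col=13)
  R: turn right, now facing West
  F4: move forward 4, now at (row=3, col=9)
  F2: move forward 2, now at (row=3, col=7)
Final: (row=3, col=7), facing West

Answer: Final position: (row=3, col=7), facing West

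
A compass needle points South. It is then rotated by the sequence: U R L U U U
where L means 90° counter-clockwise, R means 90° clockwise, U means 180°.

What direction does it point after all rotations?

Answer: Final heading: South

Derivation:
Start: South
  U (U-turn (180°)) -> North
  R (right (90° clockwise)) -> East
  L (left (90° counter-clockwise)) -> North
  U (U-turn (180°)) -> South
  U (U-turn (180°)) -> North
  U (U-turn (180°)) -> South
Final: South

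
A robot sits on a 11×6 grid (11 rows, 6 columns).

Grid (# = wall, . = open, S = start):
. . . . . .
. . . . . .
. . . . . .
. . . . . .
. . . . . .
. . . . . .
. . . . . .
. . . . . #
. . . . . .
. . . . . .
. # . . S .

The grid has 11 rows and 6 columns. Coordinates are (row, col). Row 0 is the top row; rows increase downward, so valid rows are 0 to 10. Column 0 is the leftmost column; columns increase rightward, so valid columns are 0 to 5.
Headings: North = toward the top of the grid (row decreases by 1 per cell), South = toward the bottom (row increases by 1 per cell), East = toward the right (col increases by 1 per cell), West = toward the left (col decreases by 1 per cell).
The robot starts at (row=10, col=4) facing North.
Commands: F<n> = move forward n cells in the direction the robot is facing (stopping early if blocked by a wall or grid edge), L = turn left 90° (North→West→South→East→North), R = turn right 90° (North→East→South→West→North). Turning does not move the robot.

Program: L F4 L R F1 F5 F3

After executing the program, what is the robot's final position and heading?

Answer: Final position: (row=10, col=2), facing West

Derivation:
Start: (row=10, col=4), facing North
  L: turn left, now facing West
  F4: move forward 2/4 (blocked), now at (row=10, col=2)
  L: turn left, now facing South
  R: turn right, now facing West
  F1: move forward 0/1 (blocked), now at (row=10, col=2)
  F5: move forward 0/5 (blocked), now at (row=10, col=2)
  F3: move forward 0/3 (blocked), now at (row=10, col=2)
Final: (row=10, col=2), facing West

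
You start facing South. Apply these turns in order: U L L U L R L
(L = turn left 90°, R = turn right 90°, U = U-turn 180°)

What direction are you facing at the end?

Start: South
  U (U-turn (180°)) -> North
  L (left (90° counter-clockwise)) -> West
  L (left (90° counter-clockwise)) -> South
  U (U-turn (180°)) -> North
  L (left (90° counter-clockwise)) -> West
  R (right (90° clockwise)) -> North
  L (left (90° counter-clockwise)) -> West
Final: West

Answer: Final heading: West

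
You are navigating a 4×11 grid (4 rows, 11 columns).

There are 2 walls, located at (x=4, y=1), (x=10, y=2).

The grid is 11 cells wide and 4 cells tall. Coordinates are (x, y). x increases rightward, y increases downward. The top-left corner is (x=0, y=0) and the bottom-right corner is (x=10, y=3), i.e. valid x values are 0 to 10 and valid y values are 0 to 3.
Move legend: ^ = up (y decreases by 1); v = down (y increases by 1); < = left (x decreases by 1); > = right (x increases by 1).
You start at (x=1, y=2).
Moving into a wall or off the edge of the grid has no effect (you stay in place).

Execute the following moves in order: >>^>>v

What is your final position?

Start: (x=1, y=2)
  > (right): (x=1, y=2) -> (x=2, y=2)
  > (right): (x=2, y=2) -> (x=3, y=2)
  ^ (up): (x=3, y=2) -> (x=3, y=1)
  > (right): blocked, stay at (x=3, y=1)
  > (right): blocked, stay at (x=3, y=1)
  v (down): (x=3, y=1) -> (x=3, y=2)
Final: (x=3, y=2)

Answer: Final position: (x=3, y=2)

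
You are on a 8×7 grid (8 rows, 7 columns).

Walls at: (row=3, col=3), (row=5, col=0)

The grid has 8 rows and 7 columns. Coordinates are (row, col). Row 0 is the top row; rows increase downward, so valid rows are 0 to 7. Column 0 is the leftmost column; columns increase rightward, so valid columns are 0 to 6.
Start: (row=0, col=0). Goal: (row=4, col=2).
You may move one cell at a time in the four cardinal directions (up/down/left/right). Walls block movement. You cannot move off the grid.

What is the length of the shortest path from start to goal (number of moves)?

BFS from (row=0, col=0) until reaching (row=4, col=2):
  Distance 0: (row=0, col=0)
  Distance 1: (row=0, col=1), (row=1, col=0)
  Distance 2: (row=0, col=2), (row=1, col=1), (row=2, col=0)
  Distance 3: (row=0, col=3), (row=1, col=2), (row=2, col=1), (row=3, col=0)
  Distance 4: (row=0, col=4), (row=1, col=3), (row=2, col=2), (row=3, col=1), (row=4, col=0)
  Distance 5: (row=0, col=5), (row=1, col=4), (row=2, col=3), (row=3, col=2), (row=4, col=1)
  Distance 6: (row=0, col=6), (row=1, col=5), (row=2, col=4), (row=4, col=2), (row=5, col=1)  <- goal reached here
One shortest path (6 moves): (row=0, col=0) -> (row=0, col=1) -> (row=0, col=2) -> (row=1, col=2) -> (row=2, col=2) -> (row=3, col=2) -> (row=4, col=2)

Answer: Shortest path length: 6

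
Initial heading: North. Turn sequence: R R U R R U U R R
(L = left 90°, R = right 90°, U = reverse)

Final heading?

Start: North
  R (right (90° clockwise)) -> East
  R (right (90° clockwise)) -> South
  U (U-turn (180°)) -> North
  R (right (90° clockwise)) -> East
  R (right (90° clockwise)) -> South
  U (U-turn (180°)) -> North
  U (U-turn (180°)) -> South
  R (right (90° clockwise)) -> West
  R (right (90° clockwise)) -> North
Final: North

Answer: Final heading: North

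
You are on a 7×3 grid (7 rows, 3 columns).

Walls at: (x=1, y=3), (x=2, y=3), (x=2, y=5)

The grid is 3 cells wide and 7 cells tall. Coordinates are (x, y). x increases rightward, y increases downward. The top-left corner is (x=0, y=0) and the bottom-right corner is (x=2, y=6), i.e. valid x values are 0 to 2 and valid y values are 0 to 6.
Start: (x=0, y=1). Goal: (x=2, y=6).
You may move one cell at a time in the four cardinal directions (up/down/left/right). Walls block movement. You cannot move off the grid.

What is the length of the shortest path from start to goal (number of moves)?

BFS from (x=0, y=1) until reaching (x=2, y=6):
  Distance 0: (x=0, y=1)
  Distance 1: (x=0, y=0), (x=1, y=1), (x=0, y=2)
  Distance 2: (x=1, y=0), (x=2, y=1), (x=1, y=2), (x=0, y=3)
  Distance 3: (x=2, y=0), (x=2, y=2), (x=0, y=4)
  Distance 4: (x=1, y=4), (x=0, y=5)
  Distance 5: (x=2, y=4), (x=1, y=5), (x=0, y=6)
  Distance 6: (x=1, y=6)
  Distance 7: (x=2, y=6)  <- goal reached here
One shortest path (7 moves): (x=0, y=1) -> (x=0, y=2) -> (x=0, y=3) -> (x=0, y=4) -> (x=1, y=4) -> (x=1, y=5) -> (x=1, y=6) -> (x=2, y=6)

Answer: Shortest path length: 7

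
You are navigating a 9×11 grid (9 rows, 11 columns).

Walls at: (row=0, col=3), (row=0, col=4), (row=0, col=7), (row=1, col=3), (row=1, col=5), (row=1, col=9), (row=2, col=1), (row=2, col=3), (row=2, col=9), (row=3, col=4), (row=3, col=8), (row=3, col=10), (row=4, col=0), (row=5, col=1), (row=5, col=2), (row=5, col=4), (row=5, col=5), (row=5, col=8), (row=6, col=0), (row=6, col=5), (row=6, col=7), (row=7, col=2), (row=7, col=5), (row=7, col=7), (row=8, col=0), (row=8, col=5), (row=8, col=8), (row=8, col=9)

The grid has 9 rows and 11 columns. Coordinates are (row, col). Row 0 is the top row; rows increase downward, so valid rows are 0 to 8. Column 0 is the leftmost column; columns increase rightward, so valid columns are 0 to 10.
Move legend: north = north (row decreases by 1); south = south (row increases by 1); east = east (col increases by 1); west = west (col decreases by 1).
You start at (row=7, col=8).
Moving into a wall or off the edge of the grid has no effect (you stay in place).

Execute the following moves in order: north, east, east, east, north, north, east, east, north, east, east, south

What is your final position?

Answer: Final position: (row=5, col=10)

Derivation:
Start: (row=7, col=8)
  north (north): (row=7, col=8) -> (row=6, col=8)
  east (east): (row=6, col=8) -> (row=6, col=9)
  east (east): (row=6, col=9) -> (row=6, col=10)
  east (east): blocked, stay at (row=6, col=10)
  north (north): (row=6, col=10) -> (row=5, col=10)
  north (north): (row=5, col=10) -> (row=4, col=10)
  east (east): blocked, stay at (row=4, col=10)
  east (east): blocked, stay at (row=4, col=10)
  north (north): blocked, stay at (row=4, col=10)
  east (east): blocked, stay at (row=4, col=10)
  east (east): blocked, stay at (row=4, col=10)
  south (south): (row=4, col=10) -> (row=5, col=10)
Final: (row=5, col=10)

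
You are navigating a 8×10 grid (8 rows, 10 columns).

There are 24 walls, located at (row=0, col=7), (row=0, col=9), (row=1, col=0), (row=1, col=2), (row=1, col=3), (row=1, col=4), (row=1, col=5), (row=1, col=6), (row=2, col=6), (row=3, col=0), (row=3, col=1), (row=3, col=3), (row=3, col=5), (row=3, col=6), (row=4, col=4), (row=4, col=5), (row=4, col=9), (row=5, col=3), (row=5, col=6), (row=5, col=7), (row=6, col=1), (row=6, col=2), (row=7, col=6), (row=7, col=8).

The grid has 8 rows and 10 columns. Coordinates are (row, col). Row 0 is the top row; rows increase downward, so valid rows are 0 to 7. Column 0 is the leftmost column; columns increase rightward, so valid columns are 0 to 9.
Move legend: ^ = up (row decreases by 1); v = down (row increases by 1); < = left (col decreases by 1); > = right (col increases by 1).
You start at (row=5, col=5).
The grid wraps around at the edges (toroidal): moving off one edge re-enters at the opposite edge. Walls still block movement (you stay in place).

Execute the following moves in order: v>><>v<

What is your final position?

Start: (row=5, col=5)
  v (down): (row=5, col=5) -> (row=6, col=5)
  > (right): (row=6, col=5) -> (row=6, col=6)
  > (right): (row=6, col=6) -> (row=6, col=7)
  < (left): (row=6, col=7) -> (row=6, col=6)
  > (right): (row=6, col=6) -> (row=6, col=7)
  v (down): (row=6, col=7) -> (row=7, col=7)
  < (left): blocked, stay at (row=7, col=7)
Final: (row=7, col=7)

Answer: Final position: (row=7, col=7)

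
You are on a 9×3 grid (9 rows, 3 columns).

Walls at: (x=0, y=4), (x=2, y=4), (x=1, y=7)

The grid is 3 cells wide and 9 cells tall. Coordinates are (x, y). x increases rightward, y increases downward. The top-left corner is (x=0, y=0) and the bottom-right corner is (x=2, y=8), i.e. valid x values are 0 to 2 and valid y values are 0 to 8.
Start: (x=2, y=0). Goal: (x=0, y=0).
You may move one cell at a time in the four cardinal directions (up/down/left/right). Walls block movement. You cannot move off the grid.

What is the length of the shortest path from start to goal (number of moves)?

BFS from (x=2, y=0) until reaching (x=0, y=0):
  Distance 0: (x=2, y=0)
  Distance 1: (x=1, y=0), (x=2, y=1)
  Distance 2: (x=0, y=0), (x=1, y=1), (x=2, y=2)  <- goal reached here
One shortest path (2 moves): (x=2, y=0) -> (x=1, y=0) -> (x=0, y=0)

Answer: Shortest path length: 2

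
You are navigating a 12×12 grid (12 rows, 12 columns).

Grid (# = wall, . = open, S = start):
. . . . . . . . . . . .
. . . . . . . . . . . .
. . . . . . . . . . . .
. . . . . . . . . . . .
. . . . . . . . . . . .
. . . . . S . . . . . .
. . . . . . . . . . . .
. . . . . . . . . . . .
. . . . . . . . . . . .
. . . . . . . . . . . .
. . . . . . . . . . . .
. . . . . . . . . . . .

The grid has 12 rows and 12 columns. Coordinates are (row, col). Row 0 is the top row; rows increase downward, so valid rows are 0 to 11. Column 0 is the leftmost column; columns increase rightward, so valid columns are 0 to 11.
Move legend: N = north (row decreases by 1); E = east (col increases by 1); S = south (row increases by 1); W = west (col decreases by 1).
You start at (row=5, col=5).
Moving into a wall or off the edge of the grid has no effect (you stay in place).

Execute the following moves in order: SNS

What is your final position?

Start: (row=5, col=5)
  S (south): (row=5, col=5) -> (row=6, col=5)
  N (north): (row=6, col=5) -> (row=5, col=5)
  S (south): (row=5, col=5) -> (row=6, col=5)
Final: (row=6, col=5)

Answer: Final position: (row=6, col=5)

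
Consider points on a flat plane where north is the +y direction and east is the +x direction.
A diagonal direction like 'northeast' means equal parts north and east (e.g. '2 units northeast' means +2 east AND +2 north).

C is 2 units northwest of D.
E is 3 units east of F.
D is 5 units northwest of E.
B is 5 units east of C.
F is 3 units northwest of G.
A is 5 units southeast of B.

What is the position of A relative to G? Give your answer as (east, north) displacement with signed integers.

Answer: A is at (east=3, north=5) relative to G.

Derivation:
Place G at the origin (east=0, north=0).
  F is 3 units northwest of G: delta (east=-3, north=+3); F at (east=-3, north=3).
  E is 3 units east of F: delta (east=+3, north=+0); E at (east=0, north=3).
  D is 5 units northwest of E: delta (east=-5, north=+5); D at (east=-5, north=8).
  C is 2 units northwest of D: delta (east=-2, north=+2); C at (east=-7, north=10).
  B is 5 units east of C: delta (east=+5, north=+0); B at (east=-2, north=10).
  A is 5 units southeast of B: delta (east=+5, north=-5); A at (east=3, north=5).
Therefore A relative to G: (east=3, north=5).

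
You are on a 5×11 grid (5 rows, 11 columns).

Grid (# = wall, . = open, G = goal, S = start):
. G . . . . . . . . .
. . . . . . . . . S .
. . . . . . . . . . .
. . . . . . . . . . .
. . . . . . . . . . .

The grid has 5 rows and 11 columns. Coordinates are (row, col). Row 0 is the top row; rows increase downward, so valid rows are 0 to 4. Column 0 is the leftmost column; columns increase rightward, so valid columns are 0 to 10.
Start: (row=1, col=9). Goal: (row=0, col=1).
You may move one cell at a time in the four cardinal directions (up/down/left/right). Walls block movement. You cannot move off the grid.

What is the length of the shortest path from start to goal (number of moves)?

Answer: Shortest path length: 9

Derivation:
BFS from (row=1, col=9) until reaching (row=0, col=1):
  Distance 0: (row=1, col=9)
  Distance 1: (row=0, col=9), (row=1, col=8), (row=1, col=10), (row=2, col=9)
  Distance 2: (row=0, col=8), (row=0, col=10), (row=1, col=7), (row=2, col=8), (row=2, col=10), (row=3, col=9)
  Distance 3: (row=0, col=7), (row=1, col=6), (row=2, col=7), (row=3, col=8), (row=3, col=10), (row=4, col=9)
  Distance 4: (row=0, col=6), (row=1, col=5), (row=2, col=6), (row=3, col=7), (row=4, col=8), (row=4, col=10)
  Distance 5: (row=0, col=5), (row=1, col=4), (row=2, col=5), (row=3, col=6), (row=4, col=7)
  Distance 6: (row=0, col=4), (row=1, col=3), (row=2, col=4), (row=3, col=5), (row=4, col=6)
  Distance 7: (row=0, col=3), (row=1, col=2), (row=2, col=3), (row=3, col=4), (row=4, col=5)
  Distance 8: (row=0, col=2), (row=1, col=1), (row=2, col=2), (row=3, col=3), (row=4, col=4)
  Distance 9: (row=0, col=1), (row=1, col=0), (row=2, col=1), (row=3, col=2), (row=4, col=3)  <- goal reached here
One shortest path (9 moves): (row=1, col=9) -> (row=1, col=8) -> (row=1, col=7) -> (row=1, col=6) -> (row=1, col=5) -> (row=1, col=4) -> (row=1, col=3) -> (row=1, col=2) -> (row=1, col=1) -> (row=0, col=1)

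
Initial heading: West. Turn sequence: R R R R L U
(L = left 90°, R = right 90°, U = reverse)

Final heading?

Start: West
  R (right (90° clockwise)) -> North
  R (right (90° clockwise)) -> East
  R (right (90° clockwise)) -> South
  R (right (90° clockwise)) -> West
  L (left (90° counter-clockwise)) -> South
  U (U-turn (180°)) -> North
Final: North

Answer: Final heading: North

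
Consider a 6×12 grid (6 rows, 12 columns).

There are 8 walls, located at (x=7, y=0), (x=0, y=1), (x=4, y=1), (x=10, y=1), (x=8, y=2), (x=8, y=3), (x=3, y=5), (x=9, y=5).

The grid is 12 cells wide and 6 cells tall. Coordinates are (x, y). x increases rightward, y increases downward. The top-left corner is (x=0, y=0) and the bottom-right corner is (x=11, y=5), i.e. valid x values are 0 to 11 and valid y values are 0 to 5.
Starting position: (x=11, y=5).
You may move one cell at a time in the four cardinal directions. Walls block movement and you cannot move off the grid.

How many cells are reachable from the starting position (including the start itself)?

BFS flood-fill from (x=11, y=5):
  Distance 0: (x=11, y=5)
  Distance 1: (x=11, y=4), (x=10, y=5)
  Distance 2: (x=11, y=3), (x=10, y=4)
  Distance 3: (x=11, y=2), (x=10, y=3), (x=9, y=4)
  Distance 4: (x=11, y=1), (x=10, y=2), (x=9, y=3), (x=8, y=4)
  Distance 5: (x=11, y=0), (x=9, y=2), (x=7, y=4), (x=8, y=5)
  Distance 6: (x=10, y=0), (x=9, y=1), (x=7, y=3), (x=6, y=4), (x=7, y=5)
  Distance 7: (x=9, y=0), (x=8, y=1), (x=7, y=2), (x=6, y=3), (x=5, y=4), (x=6, y=5)
  Distance 8: (x=8, y=0), (x=7, y=1), (x=6, y=2), (x=5, y=3), (x=4, y=4), (x=5, y=5)
  Distance 9: (x=6, y=1), (x=5, y=2), (x=4, y=3), (x=3, y=4), (x=4, y=5)
  Distance 10: (x=6, y=0), (x=5, y=1), (x=4, y=2), (x=3, y=3), (x=2, y=4)
  Distance 11: (x=5, y=0), (x=3, y=2), (x=2, y=3), (x=1, y=4), (x=2, y=5)
  Distance 12: (x=4, y=0), (x=3, y=1), (x=2, y=2), (x=1, y=3), (x=0, y=4), (x=1, y=5)
  Distance 13: (x=3, y=0), (x=2, y=1), (x=1, y=2), (x=0, y=3), (x=0, y=5)
  Distance 14: (x=2, y=0), (x=1, y=1), (x=0, y=2)
  Distance 15: (x=1, y=0)
  Distance 16: (x=0, y=0)
Total reachable: 64 (grid has 64 open cells total)

Answer: Reachable cells: 64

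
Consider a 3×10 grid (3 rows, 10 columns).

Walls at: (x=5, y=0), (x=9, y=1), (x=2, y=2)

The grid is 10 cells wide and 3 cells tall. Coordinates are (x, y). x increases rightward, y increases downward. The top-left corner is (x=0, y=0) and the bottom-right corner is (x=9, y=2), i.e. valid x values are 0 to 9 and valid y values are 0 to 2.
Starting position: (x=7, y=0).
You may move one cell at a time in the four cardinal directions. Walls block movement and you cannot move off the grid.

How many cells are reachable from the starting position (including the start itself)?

BFS flood-fill from (x=7, y=0):
  Distance 0: (x=7, y=0)
  Distance 1: (x=6, y=0), (x=8, y=0), (x=7, y=1)
  Distance 2: (x=9, y=0), (x=6, y=1), (x=8, y=1), (x=7, y=2)
  Distance 3: (x=5, y=1), (x=6, y=2), (x=8, y=2)
  Distance 4: (x=4, y=1), (x=5, y=2), (x=9, y=2)
  Distance 5: (x=4, y=0), (x=3, y=1), (x=4, y=2)
  Distance 6: (x=3, y=0), (x=2, y=1), (x=3, y=2)
  Distance 7: (x=2, y=0), (x=1, y=1)
  Distance 8: (x=1, y=0), (x=0, y=1), (x=1, y=2)
  Distance 9: (x=0, y=0), (x=0, y=2)
Total reachable: 27 (grid has 27 open cells total)

Answer: Reachable cells: 27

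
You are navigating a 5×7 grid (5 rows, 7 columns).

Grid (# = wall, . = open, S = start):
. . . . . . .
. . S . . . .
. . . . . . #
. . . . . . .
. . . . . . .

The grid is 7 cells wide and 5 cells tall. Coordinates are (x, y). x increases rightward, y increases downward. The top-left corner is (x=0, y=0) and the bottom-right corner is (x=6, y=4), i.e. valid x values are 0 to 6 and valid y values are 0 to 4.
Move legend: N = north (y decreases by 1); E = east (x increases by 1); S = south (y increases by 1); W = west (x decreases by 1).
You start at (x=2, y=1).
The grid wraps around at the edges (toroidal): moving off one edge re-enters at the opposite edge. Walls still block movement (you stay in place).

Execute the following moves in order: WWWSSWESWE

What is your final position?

Answer: Final position: (x=6, y=1)

Derivation:
Start: (x=2, y=1)
  W (west): (x=2, y=1) -> (x=1, y=1)
  W (west): (x=1, y=1) -> (x=0, y=1)
  W (west): (x=0, y=1) -> (x=6, y=1)
  S (south): blocked, stay at (x=6, y=1)
  S (south): blocked, stay at (x=6, y=1)
  W (west): (x=6, y=1) -> (x=5, y=1)
  E (east): (x=5, y=1) -> (x=6, y=1)
  S (south): blocked, stay at (x=6, y=1)
  W (west): (x=6, y=1) -> (x=5, y=1)
  E (east): (x=5, y=1) -> (x=6, y=1)
Final: (x=6, y=1)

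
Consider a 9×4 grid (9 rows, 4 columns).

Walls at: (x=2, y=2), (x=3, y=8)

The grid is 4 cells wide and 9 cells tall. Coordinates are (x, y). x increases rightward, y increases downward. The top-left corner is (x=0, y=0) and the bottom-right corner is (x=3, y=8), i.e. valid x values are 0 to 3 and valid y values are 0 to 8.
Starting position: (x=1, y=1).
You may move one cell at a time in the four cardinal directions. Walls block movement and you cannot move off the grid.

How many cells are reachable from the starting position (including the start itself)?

Answer: Reachable cells: 34

Derivation:
BFS flood-fill from (x=1, y=1):
  Distance 0: (x=1, y=1)
  Distance 1: (x=1, y=0), (x=0, y=1), (x=2, y=1), (x=1, y=2)
  Distance 2: (x=0, y=0), (x=2, y=0), (x=3, y=1), (x=0, y=2), (x=1, y=3)
  Distance 3: (x=3, y=0), (x=3, y=2), (x=0, y=3), (x=2, y=3), (x=1, y=4)
  Distance 4: (x=3, y=3), (x=0, y=4), (x=2, y=4), (x=1, y=5)
  Distance 5: (x=3, y=4), (x=0, y=5), (x=2, y=5), (x=1, y=6)
  Distance 6: (x=3, y=5), (x=0, y=6), (x=2, y=6), (x=1, y=7)
  Distance 7: (x=3, y=6), (x=0, y=7), (x=2, y=7), (x=1, y=8)
  Distance 8: (x=3, y=7), (x=0, y=8), (x=2, y=8)
Total reachable: 34 (grid has 34 open cells total)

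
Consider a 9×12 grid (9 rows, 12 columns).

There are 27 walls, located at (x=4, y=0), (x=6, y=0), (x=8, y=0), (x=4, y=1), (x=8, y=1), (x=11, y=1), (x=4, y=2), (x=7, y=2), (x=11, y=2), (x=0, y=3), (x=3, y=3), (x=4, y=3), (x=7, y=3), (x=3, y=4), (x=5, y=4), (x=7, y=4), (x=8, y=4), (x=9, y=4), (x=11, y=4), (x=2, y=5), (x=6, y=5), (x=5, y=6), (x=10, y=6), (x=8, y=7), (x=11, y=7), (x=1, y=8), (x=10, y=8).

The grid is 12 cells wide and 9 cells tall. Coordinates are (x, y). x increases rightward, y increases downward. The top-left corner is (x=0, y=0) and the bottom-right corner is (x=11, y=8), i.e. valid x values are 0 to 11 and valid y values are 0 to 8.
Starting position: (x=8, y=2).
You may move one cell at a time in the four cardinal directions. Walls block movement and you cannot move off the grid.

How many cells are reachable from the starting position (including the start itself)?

BFS flood-fill from (x=8, y=2):
  Distance 0: (x=8, y=2)
  Distance 1: (x=9, y=2), (x=8, y=3)
  Distance 2: (x=9, y=1), (x=10, y=2), (x=9, y=3)
  Distance 3: (x=9, y=0), (x=10, y=1), (x=10, y=3)
  Distance 4: (x=10, y=0), (x=11, y=3), (x=10, y=4)
  Distance 5: (x=11, y=0), (x=10, y=5)
  Distance 6: (x=9, y=5), (x=11, y=5)
  Distance 7: (x=8, y=5), (x=9, y=6), (x=11, y=6)
  Distance 8: (x=7, y=5), (x=8, y=6), (x=9, y=7)
  Distance 9: (x=7, y=6), (x=10, y=7), (x=9, y=8)
  Distance 10: (x=6, y=6), (x=7, y=7), (x=8, y=8)
  Distance 11: (x=6, y=7), (x=7, y=8)
  Distance 12: (x=5, y=7), (x=6, y=8)
  Distance 13: (x=4, y=7), (x=5, y=8)
  Distance 14: (x=4, y=6), (x=3, y=7), (x=4, y=8)
  Distance 15: (x=4, y=5), (x=3, y=6), (x=2, y=7), (x=3, y=8)
  Distance 16: (x=4, y=4), (x=3, y=5), (x=5, y=5), (x=2, y=6), (x=1, y=7), (x=2, y=8)
  Distance 17: (x=1, y=6), (x=0, y=7)
  Distance 18: (x=1, y=5), (x=0, y=6), (x=0, y=8)
  Distance 19: (x=1, y=4), (x=0, y=5)
  Distance 20: (x=1, y=3), (x=0, y=4), (x=2, y=4)
  Distance 21: (x=1, y=2), (x=2, y=3)
  Distance 22: (x=1, y=1), (x=0, y=2), (x=2, y=2)
  Distance 23: (x=1, y=0), (x=0, y=1), (x=2, y=1), (x=3, y=2)
  Distance 24: (x=0, y=0), (x=2, y=0), (x=3, y=1)
  Distance 25: (x=3, y=0)
Total reachable: 70 (grid has 81 open cells total)

Answer: Reachable cells: 70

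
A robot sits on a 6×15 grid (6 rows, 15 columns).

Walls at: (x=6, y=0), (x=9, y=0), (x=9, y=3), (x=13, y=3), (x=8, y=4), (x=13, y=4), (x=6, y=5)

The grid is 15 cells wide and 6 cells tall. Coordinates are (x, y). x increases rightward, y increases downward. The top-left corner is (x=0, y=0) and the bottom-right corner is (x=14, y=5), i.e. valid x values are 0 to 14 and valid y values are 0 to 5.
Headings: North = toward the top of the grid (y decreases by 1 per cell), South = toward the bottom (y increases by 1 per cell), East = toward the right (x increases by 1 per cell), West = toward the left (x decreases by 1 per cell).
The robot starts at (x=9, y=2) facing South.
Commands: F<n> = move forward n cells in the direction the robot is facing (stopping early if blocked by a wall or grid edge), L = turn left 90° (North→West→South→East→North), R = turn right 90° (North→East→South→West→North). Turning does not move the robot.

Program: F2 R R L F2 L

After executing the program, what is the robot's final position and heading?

Start: (x=9, y=2), facing South
  F2: move forward 0/2 (blocked), now at (x=9, y=2)
  R: turn right, now facing West
  R: turn right, now facing North
  L: turn left, now facing West
  F2: move forward 2, now at (x=7, y=2)
  L: turn left, now facing South
Final: (x=7, y=2), facing South

Answer: Final position: (x=7, y=2), facing South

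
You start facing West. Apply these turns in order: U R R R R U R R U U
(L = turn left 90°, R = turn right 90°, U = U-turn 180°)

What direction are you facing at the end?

Answer: Final heading: East

Derivation:
Start: West
  U (U-turn (180°)) -> East
  R (right (90° clockwise)) -> South
  R (right (90° clockwise)) -> West
  R (right (90° clockwise)) -> North
  R (right (90° clockwise)) -> East
  U (U-turn (180°)) -> West
  R (right (90° clockwise)) -> North
  R (right (90° clockwise)) -> East
  U (U-turn (180°)) -> West
  U (U-turn (180°)) -> East
Final: East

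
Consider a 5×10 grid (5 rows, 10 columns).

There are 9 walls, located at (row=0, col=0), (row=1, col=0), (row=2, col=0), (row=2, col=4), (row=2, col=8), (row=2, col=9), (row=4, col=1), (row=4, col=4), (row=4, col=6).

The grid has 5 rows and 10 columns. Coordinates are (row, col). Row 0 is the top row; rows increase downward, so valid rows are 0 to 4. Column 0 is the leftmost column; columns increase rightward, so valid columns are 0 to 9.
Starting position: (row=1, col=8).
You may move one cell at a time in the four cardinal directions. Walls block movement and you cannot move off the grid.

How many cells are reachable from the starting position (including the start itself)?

Answer: Reachable cells: 41

Derivation:
BFS flood-fill from (row=1, col=8):
  Distance 0: (row=1, col=8)
  Distance 1: (row=0, col=8), (row=1, col=7), (row=1, col=9)
  Distance 2: (row=0, col=7), (row=0, col=9), (row=1, col=6), (row=2, col=7)
  Distance 3: (row=0, col=6), (row=1, col=5), (row=2, col=6), (row=3, col=7)
  Distance 4: (row=0, col=5), (row=1, col=4), (row=2, col=5), (row=3, col=6), (row=3, col=8), (row=4, col=7)
  Distance 5: (row=0, col=4), (row=1, col=3), (row=3, col=5), (row=3, col=9), (row=4, col=8)
  Distance 6: (row=0, col=3), (row=1, col=2), (row=2, col=3), (row=3, col=4), (row=4, col=5), (row=4, col=9)
  Distance 7: (row=0, col=2), (row=1, col=1), (row=2, col=2), (row=3, col=3)
  Distance 8: (row=0, col=1), (row=2, col=1), (row=3, col=2), (row=4, col=3)
  Distance 9: (row=3, col=1), (row=4, col=2)
  Distance 10: (row=3, col=0)
  Distance 11: (row=4, col=0)
Total reachable: 41 (grid has 41 open cells total)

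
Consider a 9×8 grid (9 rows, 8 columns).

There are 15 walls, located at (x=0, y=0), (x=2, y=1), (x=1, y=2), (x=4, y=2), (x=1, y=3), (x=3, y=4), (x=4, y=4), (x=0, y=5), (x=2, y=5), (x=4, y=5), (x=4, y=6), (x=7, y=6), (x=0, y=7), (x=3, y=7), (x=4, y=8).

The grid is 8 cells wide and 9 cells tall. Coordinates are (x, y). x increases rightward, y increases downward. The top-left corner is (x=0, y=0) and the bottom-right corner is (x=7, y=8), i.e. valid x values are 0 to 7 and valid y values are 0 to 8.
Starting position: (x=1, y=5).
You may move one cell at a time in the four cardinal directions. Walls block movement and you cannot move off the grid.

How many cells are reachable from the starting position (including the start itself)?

Answer: Reachable cells: 57

Derivation:
BFS flood-fill from (x=1, y=5):
  Distance 0: (x=1, y=5)
  Distance 1: (x=1, y=4), (x=1, y=6)
  Distance 2: (x=0, y=4), (x=2, y=4), (x=0, y=6), (x=2, y=6), (x=1, y=7)
  Distance 3: (x=0, y=3), (x=2, y=3), (x=3, y=6), (x=2, y=7), (x=1, y=8)
  Distance 4: (x=0, y=2), (x=2, y=2), (x=3, y=3), (x=3, y=5), (x=0, y=8), (x=2, y=8)
  Distance 5: (x=0, y=1), (x=3, y=2), (x=4, y=3), (x=3, y=8)
  Distance 6: (x=1, y=1), (x=3, y=1), (x=5, y=3)
  Distance 7: (x=1, y=0), (x=3, y=0), (x=4, y=1), (x=5, y=2), (x=6, y=3), (x=5, y=4)
  Distance 8: (x=2, y=0), (x=4, y=0), (x=5, y=1), (x=6, y=2), (x=7, y=3), (x=6, y=4), (x=5, y=5)
  Distance 9: (x=5, y=0), (x=6, y=1), (x=7, y=2), (x=7, y=4), (x=6, y=5), (x=5, y=6)
  Distance 10: (x=6, y=0), (x=7, y=1), (x=7, y=5), (x=6, y=6), (x=5, y=7)
  Distance 11: (x=7, y=0), (x=4, y=7), (x=6, y=7), (x=5, y=8)
  Distance 12: (x=7, y=7), (x=6, y=8)
  Distance 13: (x=7, y=8)
Total reachable: 57 (grid has 57 open cells total)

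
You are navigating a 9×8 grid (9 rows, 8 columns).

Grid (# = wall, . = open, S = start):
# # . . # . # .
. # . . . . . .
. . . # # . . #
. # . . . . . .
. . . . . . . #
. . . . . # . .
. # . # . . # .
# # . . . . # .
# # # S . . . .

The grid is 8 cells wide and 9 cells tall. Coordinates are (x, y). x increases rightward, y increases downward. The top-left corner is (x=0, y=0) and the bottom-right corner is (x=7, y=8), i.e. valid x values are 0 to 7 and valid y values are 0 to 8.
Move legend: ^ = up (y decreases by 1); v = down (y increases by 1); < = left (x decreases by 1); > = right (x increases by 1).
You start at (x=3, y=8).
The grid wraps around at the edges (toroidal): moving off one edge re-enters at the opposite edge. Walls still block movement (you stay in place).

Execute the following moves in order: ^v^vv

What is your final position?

Answer: Final position: (x=3, y=0)

Derivation:
Start: (x=3, y=8)
  ^ (up): (x=3, y=8) -> (x=3, y=7)
  v (down): (x=3, y=7) -> (x=3, y=8)
  ^ (up): (x=3, y=8) -> (x=3, y=7)
  v (down): (x=3, y=7) -> (x=3, y=8)
  v (down): (x=3, y=8) -> (x=3, y=0)
Final: (x=3, y=0)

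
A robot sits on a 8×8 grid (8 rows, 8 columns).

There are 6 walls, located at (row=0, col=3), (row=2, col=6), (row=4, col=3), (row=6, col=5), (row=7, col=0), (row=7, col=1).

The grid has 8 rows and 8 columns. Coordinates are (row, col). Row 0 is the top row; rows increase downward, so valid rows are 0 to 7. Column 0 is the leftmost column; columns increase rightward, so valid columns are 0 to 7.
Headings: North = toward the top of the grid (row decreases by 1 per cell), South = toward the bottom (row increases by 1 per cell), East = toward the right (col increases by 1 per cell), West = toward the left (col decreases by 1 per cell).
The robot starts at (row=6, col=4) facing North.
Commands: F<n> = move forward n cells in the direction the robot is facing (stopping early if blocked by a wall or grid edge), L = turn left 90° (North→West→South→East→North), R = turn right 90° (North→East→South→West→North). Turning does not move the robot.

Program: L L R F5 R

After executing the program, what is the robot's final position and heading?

Start: (row=6, col=4), facing North
  L: turn left, now facing West
  L: turn left, now facing South
  R: turn right, now facing West
  F5: move forward 4/5 (blocked), now at (row=6, col=0)
  R: turn right, now facing North
Final: (row=6, col=0), facing North

Answer: Final position: (row=6, col=0), facing North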